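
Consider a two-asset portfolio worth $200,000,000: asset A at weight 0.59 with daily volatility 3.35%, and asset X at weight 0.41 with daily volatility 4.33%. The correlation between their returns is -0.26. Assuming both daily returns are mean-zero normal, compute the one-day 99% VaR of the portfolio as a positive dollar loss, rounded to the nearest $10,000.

σ_p² = 0.59²·3.35² + 0.41²·4.33² + 2·-0.26·0.59·0.41·3.35·4.33 = 5.2336 (%²).
σ_p = √5.2336 = 2.288%.
At 99%, z = 2.326.
VaR = 2.326 × 2.288% = 5.322%; on $200,000,000 that is $10,644,000.

$10,640,000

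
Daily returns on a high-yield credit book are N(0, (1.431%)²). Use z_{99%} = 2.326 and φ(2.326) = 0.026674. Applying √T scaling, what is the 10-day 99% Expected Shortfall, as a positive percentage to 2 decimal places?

12.07%

σ_{10d} = 1.431% × √10 = 4.525%.
ES multiplier = φ(z)/(1−α) = 0.026674/0.01 = 2.667.
ES = 4.525% × 2.667 = 12.068%.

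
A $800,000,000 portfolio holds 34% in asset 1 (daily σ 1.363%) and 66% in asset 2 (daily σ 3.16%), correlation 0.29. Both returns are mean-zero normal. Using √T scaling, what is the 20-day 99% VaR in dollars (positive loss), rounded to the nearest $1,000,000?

$188,000,000

σ_p = √(0.34²·1.363² + 0.66²·3.16² + 2·0.29·0.34·0.66·1.363·3.16) = 2.264%.
σ_{20d} = 2.264% × √20 = 10.125%.
z(99%) = 2.326.
VaR = 2.326 × 10.125% = 23.551%; on $800,000,000 that is $188,408,000.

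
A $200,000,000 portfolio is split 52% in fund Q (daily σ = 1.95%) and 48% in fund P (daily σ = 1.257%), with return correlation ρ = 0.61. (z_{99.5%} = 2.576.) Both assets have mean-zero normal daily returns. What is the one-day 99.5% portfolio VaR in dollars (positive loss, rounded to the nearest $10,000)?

σ_p² = 0.52²·1.95² + 0.48²·1.257² + 2·0.61·0.52·0.48·1.95·1.257 = 2.1386 (%²).
σ_p = √2.1386 = 1.462%.
VaR = 2.576 × 1.462% = 3.766%; on $200,000,000 that is $7,532,000.

$7,530,000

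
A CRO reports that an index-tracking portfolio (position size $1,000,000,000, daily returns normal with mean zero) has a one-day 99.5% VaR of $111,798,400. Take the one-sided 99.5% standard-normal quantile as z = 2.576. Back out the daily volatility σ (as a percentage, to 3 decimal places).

4.340%

VaR as a fraction: $111,798,400 / $1,000,000,000 = 11.180%.
σ = VaR / z = 11.180% / 2.576 = 4.340%.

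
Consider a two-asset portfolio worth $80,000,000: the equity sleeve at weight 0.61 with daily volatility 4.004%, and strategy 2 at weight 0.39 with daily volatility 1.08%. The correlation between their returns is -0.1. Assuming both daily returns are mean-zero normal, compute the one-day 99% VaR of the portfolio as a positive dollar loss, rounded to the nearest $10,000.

σ_p² = 0.61²·4.004² + 0.39²·1.08² + 2·-0.1·0.61·0.39·4.004·1.08 = 5.9372 (%²).
σ_p = √5.9372 = 2.437%.
At 99%, z = 2.326.
VaR = 2.326 × 2.437% = 5.668%; on $80,000,000 that is $4,534,400.

$4,530,000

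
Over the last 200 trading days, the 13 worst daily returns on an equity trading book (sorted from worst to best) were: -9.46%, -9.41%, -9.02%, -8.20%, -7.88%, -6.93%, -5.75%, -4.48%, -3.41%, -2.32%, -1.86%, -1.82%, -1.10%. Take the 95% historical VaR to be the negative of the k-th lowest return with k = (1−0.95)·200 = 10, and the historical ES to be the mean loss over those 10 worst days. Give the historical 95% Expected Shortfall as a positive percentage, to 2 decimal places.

6.69%

The 10 worst returns sum to -66.86%.
ES = −(-66.86%) / 10 = 6.686% ≈ 6.69%.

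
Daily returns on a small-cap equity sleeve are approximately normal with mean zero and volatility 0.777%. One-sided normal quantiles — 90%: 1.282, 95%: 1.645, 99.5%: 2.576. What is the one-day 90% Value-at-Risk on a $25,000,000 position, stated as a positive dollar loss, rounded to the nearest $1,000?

VaR = z·σ = 1.282 × 0.777% = 0.996%.
On $25,000,000: 0.00996 × $25,000,000 = $249,000.

$249,000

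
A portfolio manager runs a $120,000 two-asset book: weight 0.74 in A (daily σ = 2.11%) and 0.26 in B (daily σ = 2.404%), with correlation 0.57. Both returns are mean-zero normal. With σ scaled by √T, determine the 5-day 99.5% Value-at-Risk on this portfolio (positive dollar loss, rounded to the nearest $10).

$13,720

σ_p = √(0.74²·2.11² + 0.26²·2.404² + 2·0.57·0.74·0.26·2.11·2.404) = 1.985%.
σ_{5d} = 1.985% × √5 = 4.439%.
z(99.5%) = 2.576.
VaR = 2.576 × 4.439% = 11.435%; on $120,000 that is $13,722.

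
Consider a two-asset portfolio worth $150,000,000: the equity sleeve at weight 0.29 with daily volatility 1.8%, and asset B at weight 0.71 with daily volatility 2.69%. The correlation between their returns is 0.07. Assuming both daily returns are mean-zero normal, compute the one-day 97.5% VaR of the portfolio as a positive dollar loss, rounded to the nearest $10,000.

σ_p² = 0.29²·1.8² + 0.71²·2.69² + 2·0.07·0.29·0.71·1.8·2.69 = 4.0598 (%²).
σ_p = √4.0598 = 2.015%.
At 97.5%, z = 1.960.
VaR = 1.960 × 2.015% = 3.949%; on $150,000,000 that is $5,923,500.

$5,920,000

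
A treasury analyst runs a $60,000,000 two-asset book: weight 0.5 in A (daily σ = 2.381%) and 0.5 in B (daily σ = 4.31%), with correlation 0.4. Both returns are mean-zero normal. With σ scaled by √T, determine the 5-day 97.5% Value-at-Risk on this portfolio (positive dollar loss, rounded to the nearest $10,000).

σ_p = √(0.5²·2.381² + 0.5²·4.31² + 2·0.4·0.5·0.5·2.381·4.31) = 2.848%.
σ_{5d} = 2.848% × √5 = 6.368%.
z(97.5%) = 1.960.
VaR = 1.960 × 6.368% = 12.481%; on $60,000,000 that is $7,488,600.

$7,490,000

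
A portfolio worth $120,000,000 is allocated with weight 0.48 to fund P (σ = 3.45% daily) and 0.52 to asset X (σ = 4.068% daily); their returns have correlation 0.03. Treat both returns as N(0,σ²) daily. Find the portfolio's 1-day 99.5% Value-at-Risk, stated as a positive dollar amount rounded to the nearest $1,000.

σ_p² = 0.48²·3.45² + 0.52²·4.068² + 2·0.03·0.48·0.52·3.45·4.068 = 7.4273 (%²).
σ_p = √7.4273 = 2.725%.
At 99.5%, z = 2.576.
VaR = 2.576 × 2.725% = 7.020%; on $120,000,000 that is $8,424,000.

$8,424,000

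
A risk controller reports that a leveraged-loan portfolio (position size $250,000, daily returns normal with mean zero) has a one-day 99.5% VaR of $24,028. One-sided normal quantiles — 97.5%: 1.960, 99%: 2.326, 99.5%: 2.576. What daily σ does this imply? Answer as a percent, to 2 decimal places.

3.73%

VaR as a fraction: $24,028 / $250,000 = 9.611%.
σ = VaR / z = 9.611% / 2.576 = 3.731%.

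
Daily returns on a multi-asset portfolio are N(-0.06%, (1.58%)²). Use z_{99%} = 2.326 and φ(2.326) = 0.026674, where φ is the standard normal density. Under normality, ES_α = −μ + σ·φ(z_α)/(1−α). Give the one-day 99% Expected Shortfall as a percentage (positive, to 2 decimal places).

4.27%

Tail multiplier: φ(z)/(1−α) = 0.026674 / 0.01 = 2.667.
ES = −(-0.06%) + 1.58% × 2.667 = 4.274%.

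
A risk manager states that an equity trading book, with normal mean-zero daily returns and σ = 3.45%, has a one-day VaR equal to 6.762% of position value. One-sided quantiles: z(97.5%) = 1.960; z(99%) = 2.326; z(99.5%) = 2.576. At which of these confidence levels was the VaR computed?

Implied z = VaR/σ = 6.762 / 3.45 = 1.960.
This matches z(97.5%) = 1.960.

97.5%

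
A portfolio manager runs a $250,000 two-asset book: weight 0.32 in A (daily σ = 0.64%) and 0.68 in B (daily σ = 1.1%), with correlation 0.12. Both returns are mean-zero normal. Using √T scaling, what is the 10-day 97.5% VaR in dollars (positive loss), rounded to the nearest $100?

$12,400

σ_p = √(0.32²·0.64² + 0.68²·1.1² + 2·0.12·0.32·0.68·0.64·1.1) = 0.799%.
σ_{10d} = 0.799% × √10 = 2.527%.
z(97.5%) = 1.960.
VaR = 1.960 × 2.527% = 4.953%; on $250,000 that is $12,383.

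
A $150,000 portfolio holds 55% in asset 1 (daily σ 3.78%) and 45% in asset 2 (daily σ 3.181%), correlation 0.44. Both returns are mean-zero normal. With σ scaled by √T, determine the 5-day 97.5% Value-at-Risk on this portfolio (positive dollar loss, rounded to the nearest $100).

$19,700

σ_p = √(0.55²·3.78² + 0.45²·3.181² + 2·0.44·0.55·0.45·3.78·3.181) = 2.998%.
σ_{5d} = 2.998% × √5 = 6.704%.
z(97.5%) = 1.960.
VaR = 1.960 × 6.704% = 13.140%; on $150,000 that is $19,710.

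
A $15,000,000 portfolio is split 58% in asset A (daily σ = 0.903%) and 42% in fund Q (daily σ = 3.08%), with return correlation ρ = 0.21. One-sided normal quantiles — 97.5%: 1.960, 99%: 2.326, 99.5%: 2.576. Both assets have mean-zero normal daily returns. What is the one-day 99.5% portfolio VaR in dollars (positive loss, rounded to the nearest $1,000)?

σ_p² = 0.58²·0.903² + 0.42²·3.08² + 2·0.21·0.58·0.42·0.903·3.08 = 2.2323 (%²).
σ_p = √2.2323 = 1.494%.
VaR = 2.576 × 1.494% = 3.849%; on $15,000,000 that is $577,350.

$577,000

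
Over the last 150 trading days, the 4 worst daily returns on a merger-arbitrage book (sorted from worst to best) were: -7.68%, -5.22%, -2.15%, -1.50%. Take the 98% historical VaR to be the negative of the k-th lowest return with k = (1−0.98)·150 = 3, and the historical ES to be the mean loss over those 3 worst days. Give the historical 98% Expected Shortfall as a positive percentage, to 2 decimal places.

5.02%

The 3 worst returns sum to -15.05%.
ES = −(-15.05%) / 3 = 5.0166…% ≈ 5.02%.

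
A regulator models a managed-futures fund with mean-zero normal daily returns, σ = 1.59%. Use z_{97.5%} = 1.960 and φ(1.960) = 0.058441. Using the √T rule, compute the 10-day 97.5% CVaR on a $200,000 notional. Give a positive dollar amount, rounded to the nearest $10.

$23,510

σ_{10d} = 1.59% × √10 = 5.028%.
ES multiplier = φ(z)/(1−α) = 0.058441/0.025 = 2.338.
ES = 5.028% × 2.338 = 11.755%; on $200,000: $23,510.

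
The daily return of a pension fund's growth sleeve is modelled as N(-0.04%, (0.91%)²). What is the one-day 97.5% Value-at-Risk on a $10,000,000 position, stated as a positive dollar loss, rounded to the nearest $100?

$182,400

At 97.5% one-sided, z = 1.960.
VaR = −μ + z·σ = −(-0.04%) + 1.960 × 0.91% = 1.824%.
On $10,000,000: 0.01824 × $10,000,000 = $182,400.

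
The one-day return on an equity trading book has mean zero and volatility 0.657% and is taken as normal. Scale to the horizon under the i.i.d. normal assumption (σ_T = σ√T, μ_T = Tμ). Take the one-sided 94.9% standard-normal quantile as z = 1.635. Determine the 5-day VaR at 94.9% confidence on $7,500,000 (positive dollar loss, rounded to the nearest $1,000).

$180,000

σ_{5d} = 0.657% × √5 = 1.469%.
VaR = 1.635 × 1.469% = 2.402%.
On $7,500,000: 0.02402 × $7,500,000 = $180,150.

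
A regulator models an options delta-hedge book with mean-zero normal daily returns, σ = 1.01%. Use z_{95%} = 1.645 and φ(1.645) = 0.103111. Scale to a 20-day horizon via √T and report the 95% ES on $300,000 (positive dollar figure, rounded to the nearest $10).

$27,940

σ_{20d} = 1.01% × √20 = 4.517%.
ES multiplier = φ(z)/(1−α) = 0.103111/0.05 = 2.062.
ES = 4.517% × 2.062 = 9.314%; on $300,000: $27,942.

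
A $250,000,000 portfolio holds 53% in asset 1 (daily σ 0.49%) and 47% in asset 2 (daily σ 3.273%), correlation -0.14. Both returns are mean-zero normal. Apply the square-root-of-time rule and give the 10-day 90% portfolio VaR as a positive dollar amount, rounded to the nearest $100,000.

$15,400,000

σ_p = √(0.53²·0.49² + 0.47²·3.273² + 2·-0.14·0.53·0.47·0.49·3.273) = 1.524%.
σ_{10d} = 1.524% × √10 = 4.819%.
z(90%) = 1.282.
VaR = 1.282 × 4.819% = 6.178%; on $250,000,000 that is $15,445,000.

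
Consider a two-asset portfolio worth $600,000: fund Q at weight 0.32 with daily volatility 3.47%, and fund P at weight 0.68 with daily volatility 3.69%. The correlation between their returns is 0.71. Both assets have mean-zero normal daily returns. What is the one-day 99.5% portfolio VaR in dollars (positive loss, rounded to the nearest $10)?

σ_p² = 0.32²·3.47² + 0.68²·3.69² + 2·0.71·0.32·0.68·3.47·3.69 = 11.4855 (%²).
σ_p = √11.4855 = 3.389%.
At 99.5%, z = 2.576.
VaR = 2.576 × 3.389% = 8.730%; on $600,000 that is $52,380.

$52,380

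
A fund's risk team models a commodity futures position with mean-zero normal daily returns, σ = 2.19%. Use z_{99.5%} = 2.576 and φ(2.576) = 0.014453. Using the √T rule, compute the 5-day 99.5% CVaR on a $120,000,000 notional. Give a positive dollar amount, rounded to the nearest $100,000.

$17,000,000

σ_{5d} = 2.19% × √5 = 4.897%.
ES multiplier = φ(z)/(1−α) = 0.014453/0.005 = 2.891.
ES = 4.897% × 2.891 = 14.157%; on $120,000,000: $16,988,400.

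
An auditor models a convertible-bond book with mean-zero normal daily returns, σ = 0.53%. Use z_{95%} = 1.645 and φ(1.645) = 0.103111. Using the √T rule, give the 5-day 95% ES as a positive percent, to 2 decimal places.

2.44%

σ_{5d} = 0.53% × √5 = 1.185%.
ES multiplier = φ(z)/(1−α) = 0.103111/0.05 = 2.062.
ES = 1.185% × 2.062 = 2.443%.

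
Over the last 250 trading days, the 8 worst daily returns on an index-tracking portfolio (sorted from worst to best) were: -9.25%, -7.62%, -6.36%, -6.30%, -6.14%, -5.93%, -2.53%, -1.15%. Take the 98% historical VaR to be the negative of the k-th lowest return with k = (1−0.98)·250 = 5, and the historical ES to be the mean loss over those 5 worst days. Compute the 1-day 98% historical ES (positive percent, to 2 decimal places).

The 5 worst returns sum to -35.67%.
ES = −(-35.67%) / 5 = 7.134% ≈ 7.13%.

7.13%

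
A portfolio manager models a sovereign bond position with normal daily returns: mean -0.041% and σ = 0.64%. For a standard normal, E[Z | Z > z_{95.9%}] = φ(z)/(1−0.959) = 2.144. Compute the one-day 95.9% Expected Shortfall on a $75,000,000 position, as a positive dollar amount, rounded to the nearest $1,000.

$1,060,000

ES = −(-0.041%) + 0.64% × 2.144 = 1.413%.
On $75,000,000: 0.01413 × $75,000,000 = $1,059,750.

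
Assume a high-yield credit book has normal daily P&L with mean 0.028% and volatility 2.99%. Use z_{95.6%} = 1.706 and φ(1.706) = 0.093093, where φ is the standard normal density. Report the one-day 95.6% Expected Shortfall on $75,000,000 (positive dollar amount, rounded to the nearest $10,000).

Tail multiplier: φ(z)/(1−α) = 0.093093 / 0.044 = 2.116.
ES = −(0.028%) + 2.99% × 2.116 = 6.299%.
On $75,000,000: 0.06299 × $75,000,000 = $4,724,250.

$4,720,000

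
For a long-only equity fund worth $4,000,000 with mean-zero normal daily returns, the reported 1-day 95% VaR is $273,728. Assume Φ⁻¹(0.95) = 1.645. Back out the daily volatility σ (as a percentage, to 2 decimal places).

VaR as a fraction: $273,728 / $4,000,000 = 6.843%.
σ = VaR / z = 6.843% / 1.645 = 4.160%.

4.16%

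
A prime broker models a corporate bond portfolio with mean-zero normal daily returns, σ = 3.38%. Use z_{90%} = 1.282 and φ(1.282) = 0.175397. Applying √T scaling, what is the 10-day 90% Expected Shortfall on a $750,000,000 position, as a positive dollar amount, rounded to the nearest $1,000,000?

$141,000,000

σ_{10d} = 3.38% × √10 = 10.688%.
ES multiplier = φ(z)/(1−α) = 0.175397/0.1 = 1.754.
ES = 10.688% × 1.754 = 18.747%; on $750,000,000: $140,602,500.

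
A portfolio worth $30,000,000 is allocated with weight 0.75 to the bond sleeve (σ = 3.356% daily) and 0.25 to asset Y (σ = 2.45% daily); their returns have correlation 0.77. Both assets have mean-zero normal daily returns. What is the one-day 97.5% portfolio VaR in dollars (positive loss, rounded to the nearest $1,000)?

$1,772,000

σ_p² = 0.75²·3.356² + 0.25²·2.45² + 2·0.77·0.75·0.25·3.356·2.45 = 9.0846 (%²).
σ_p = √9.0846 = 3.014%.
At 97.5%, z = 1.960.
VaR = 1.960 × 3.014% = 5.907%; on $30,000,000 that is $1,772,100.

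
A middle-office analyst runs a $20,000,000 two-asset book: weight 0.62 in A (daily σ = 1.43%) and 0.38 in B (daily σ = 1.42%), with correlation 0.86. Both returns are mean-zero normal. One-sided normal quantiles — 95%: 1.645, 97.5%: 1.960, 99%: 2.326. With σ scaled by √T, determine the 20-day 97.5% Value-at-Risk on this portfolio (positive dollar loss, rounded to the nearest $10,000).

$2,420,000

σ_p = √(0.62²·1.43² + 0.38²·1.42² + 2·0.86·0.62·0.38·1.43·1.42) = 1.378%.
σ_{20d} = 1.378% × √20 = 6.163%.
VaR = 1.960 × 6.163% = 12.079%; on $20,000,000 that is $2,415,800.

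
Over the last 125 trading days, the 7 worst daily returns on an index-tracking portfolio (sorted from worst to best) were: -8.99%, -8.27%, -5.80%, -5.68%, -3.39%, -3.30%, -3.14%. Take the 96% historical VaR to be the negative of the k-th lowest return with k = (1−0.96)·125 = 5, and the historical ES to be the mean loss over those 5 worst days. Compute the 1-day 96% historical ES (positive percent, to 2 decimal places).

6.43%

The 5 worst returns sum to -32.13%.
ES = −(-32.13%) / 5 = 6.426% ≈ 6.43%.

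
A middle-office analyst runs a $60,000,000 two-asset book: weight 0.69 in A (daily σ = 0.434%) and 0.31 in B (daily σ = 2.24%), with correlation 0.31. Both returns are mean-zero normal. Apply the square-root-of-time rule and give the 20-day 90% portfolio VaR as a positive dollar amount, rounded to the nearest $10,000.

σ_p = √(0.69²·0.434² + 0.31²·2.24² + 2·0.31·0.69·0.31·0.434·2.24) = 0.837%.
σ_{20d} = 0.837% × √20 = 3.743%.
z(90%) = 1.282.
VaR = 1.282 × 3.743% = 4.799%; on $60,000,000 that is $2,879,400.

$2,880,000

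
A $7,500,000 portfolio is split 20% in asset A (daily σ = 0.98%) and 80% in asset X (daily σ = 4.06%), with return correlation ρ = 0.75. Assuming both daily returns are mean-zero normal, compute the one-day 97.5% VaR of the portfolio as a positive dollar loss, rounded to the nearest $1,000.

σ_p² = 0.2²·0.98² + 0.8²·4.06² + 2·0.75·0.2·0.8·0.98·4.06 = 11.5428 (%²).
σ_p = √11.5428 = 3.397%.
At 97.5%, z = 1.960.
VaR = 1.960 × 3.397% = 6.658%; on $7,500,000 that is $499,350.

$499,000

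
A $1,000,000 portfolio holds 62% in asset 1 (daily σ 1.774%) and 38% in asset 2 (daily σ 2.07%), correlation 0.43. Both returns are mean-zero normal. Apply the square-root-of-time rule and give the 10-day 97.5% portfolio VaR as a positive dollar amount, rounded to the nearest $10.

$99,410

σ_p = √(0.62²·1.774² + 0.38²·2.07² + 2·0.43·0.62·0.38·1.774·2.07) = 1.604%.
σ_{10d} = 1.604% × √10 = 5.072%.
z(97.5%) = 1.960.
VaR = 1.960 × 5.072% = 9.941%; on $1,000,000 that is $99,410.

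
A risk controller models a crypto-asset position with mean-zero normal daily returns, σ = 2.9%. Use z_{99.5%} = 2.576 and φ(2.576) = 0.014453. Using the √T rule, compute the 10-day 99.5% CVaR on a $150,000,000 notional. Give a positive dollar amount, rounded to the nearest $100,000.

$39,800,000

σ_{10d} = 2.9% × √10 = 9.171%.
ES multiplier = φ(z)/(1−α) = 0.014453/0.005 = 2.891.
ES = 9.171% × 2.891 = 26.513%; on $150,000,000: $39,769,500.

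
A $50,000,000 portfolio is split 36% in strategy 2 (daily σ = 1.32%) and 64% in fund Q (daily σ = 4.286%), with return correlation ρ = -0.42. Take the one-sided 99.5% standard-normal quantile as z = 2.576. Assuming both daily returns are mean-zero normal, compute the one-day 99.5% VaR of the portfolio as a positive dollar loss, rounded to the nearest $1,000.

σ_p² = 0.36²·1.32² + 0.64²·4.286² + 2·-0.42·0.36·0.64·1.32·4.286 = 6.6551 (%²).
σ_p = √6.6551 = 2.580%.
VaR = 2.576 × 2.580% = 6.646%; on $50,000,000 that is $3,323,000.

$3,323,000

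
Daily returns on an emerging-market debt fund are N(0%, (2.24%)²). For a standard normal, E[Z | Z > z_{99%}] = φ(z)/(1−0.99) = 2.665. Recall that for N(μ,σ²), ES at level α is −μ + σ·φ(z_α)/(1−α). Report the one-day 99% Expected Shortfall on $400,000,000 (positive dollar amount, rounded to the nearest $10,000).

ES = 2.24% × 2.665 = 5.970%.
On $400,000,000: 0.05970 × $400,000,000 = $23,880,000.

$23,880,000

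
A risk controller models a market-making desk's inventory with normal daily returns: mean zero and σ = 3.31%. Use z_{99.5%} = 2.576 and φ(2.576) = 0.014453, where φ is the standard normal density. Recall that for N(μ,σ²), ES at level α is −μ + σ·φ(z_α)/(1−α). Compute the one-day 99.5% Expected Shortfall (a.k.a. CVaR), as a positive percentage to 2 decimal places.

Tail multiplier: φ(z)/(1−α) = 0.014453 / 0.005 = 2.891.
ES = 3.31% × 2.891 = 9.569%.

9.57%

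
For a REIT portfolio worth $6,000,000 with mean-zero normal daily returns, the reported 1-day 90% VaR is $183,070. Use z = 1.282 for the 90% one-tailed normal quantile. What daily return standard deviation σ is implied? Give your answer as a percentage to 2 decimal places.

2.38%

VaR as a fraction: $183,070 / $6,000,000 = 3.051%.
σ = VaR / z = 3.051% / 1.282 = 2.380%.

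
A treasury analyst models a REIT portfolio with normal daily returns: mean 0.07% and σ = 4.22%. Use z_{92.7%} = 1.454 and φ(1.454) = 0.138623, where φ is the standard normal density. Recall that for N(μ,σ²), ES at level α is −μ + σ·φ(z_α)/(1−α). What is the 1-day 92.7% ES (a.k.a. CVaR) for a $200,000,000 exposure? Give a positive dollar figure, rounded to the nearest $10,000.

Tail multiplier: φ(z)/(1−α) = 0.138623 / 0.073 = 1.899.
ES = −(0.07%) + 4.22% × 1.899 = 7.944%.
On $200,000,000: 0.07944 × $200,000,000 = $15,888,000.

$15,890,000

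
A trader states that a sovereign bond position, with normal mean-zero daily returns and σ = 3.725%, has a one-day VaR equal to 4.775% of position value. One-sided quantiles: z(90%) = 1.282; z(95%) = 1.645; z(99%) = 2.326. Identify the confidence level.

90%

Implied z = VaR/σ = 4.775 / 3.725 = 1.282.
This matches z(90%) = 1.282.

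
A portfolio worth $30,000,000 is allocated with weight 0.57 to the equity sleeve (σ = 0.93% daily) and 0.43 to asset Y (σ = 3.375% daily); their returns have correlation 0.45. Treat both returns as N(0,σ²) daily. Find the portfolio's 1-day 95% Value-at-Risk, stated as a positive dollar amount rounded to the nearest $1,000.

$866,000

σ_p² = 0.57²·0.93² + 0.43²·3.375² + 2·0.45·0.57·0.43·0.93·3.375 = 3.0795 (%²).
σ_p = √3.0795 = 1.755%.
At 95%, z = 1.645.
VaR = 1.645 × 1.755% = 2.887%; on $30,000,000 that is $866,100.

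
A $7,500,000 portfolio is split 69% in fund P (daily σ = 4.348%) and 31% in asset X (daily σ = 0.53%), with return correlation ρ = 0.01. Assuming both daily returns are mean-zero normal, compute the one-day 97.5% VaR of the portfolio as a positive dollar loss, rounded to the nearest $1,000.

σ_p² = 0.69²·4.348² + 0.31²·0.53² + 2·0.01·0.69·0.31·4.348·0.53 = 9.0376 (%²).
σ_p = √9.0376 = 3.006%.
At 97.5%, z = 1.960.
VaR = 1.960 × 3.006% = 5.892%; on $7,500,000 that is $441,900.

$442,000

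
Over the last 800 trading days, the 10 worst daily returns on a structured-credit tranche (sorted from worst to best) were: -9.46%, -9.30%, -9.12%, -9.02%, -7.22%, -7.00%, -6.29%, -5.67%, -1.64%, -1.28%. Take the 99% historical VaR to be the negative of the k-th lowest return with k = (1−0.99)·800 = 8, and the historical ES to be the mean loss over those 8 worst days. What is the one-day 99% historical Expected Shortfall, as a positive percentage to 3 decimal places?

The 8 worst returns sum to -63.08%.
ES = −(-63.08%) / 8 = 7.885%.

7.885%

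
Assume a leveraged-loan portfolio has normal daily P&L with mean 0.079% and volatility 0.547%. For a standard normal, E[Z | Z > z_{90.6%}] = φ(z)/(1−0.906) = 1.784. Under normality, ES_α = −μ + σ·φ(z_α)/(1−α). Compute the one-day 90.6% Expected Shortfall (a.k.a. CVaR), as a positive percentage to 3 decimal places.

ES = −(0.079%) + 0.547% × 1.784 = 0.897%.

0.897%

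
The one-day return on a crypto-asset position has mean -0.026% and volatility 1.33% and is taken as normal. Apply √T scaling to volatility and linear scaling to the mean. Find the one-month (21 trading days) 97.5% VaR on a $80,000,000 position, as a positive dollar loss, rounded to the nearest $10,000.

At 97.5%, z = 1.960.
σ_{21d} = 1.33% × √21 = 6.095%; μ_{21d} = 21 × -0.026% = -0.546%.
VaR = −(-0.546%) + 1.960 × 6.095% = 12.492%.
On $80,000,000: 0.12492 × $80,000,000 = $9,993,600.

$9,990,000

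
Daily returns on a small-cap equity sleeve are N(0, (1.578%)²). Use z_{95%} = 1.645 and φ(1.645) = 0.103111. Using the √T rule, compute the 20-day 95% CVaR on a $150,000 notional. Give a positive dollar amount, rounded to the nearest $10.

$21,830

σ_{20d} = 1.578% × √20 = 7.057%.
ES multiplier = φ(z)/(1−α) = 0.103111/0.05 = 2.062.
ES = 7.057% × 2.062 = 14.552%; on $150,000: $21,828.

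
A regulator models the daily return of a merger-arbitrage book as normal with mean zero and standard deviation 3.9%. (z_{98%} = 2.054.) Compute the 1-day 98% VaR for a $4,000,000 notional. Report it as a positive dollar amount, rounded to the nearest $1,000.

VaR = z·σ = 2.054 × 3.9% = 8.011%.
On $4,000,000: 0.08011 × $4,000,000 = $320,440.

$320,000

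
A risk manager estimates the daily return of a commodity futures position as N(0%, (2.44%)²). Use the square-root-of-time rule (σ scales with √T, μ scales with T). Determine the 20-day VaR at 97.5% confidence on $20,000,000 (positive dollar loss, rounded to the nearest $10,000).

At 97.5%, z = 1.960.
σ_{20d} = 2.44% × √20 = 10.912%.
VaR = 1.960 × 10.912% = 21.388%.
On $20,000,000: 0.21388 × $20,000,000 = $4,277,600.

$4,280,000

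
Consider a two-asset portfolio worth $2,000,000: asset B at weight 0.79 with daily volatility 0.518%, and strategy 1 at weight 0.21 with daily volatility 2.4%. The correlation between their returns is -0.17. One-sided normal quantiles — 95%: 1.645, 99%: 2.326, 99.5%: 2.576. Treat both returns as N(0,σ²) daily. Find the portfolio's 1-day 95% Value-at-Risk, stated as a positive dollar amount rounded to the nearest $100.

σ_p² = 0.79²·0.518² + 0.21²·2.4² + 2·-0.17·0.79·0.21·0.518·2.4 = 0.3514 (%²).
σ_p = √0.3514 = 0.593%.
VaR = 1.645 × 0.593% = 0.975%; on $2,000,000 that is $19,500.

$19,500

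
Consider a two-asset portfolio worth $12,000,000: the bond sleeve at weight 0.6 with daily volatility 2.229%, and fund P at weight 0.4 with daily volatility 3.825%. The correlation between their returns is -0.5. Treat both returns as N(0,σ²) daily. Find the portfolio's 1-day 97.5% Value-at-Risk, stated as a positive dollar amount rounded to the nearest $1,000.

$339,000

σ_p² = 0.6²·2.229² + 0.4²·3.825² + 2·-0.5·0.6·0.4·2.229·3.825 = 2.0833 (%²).
σ_p = √2.0833 = 1.443%.
At 97.5%, z = 1.960.
VaR = 1.960 × 1.443% = 2.828%; on $12,000,000 that is $339,360.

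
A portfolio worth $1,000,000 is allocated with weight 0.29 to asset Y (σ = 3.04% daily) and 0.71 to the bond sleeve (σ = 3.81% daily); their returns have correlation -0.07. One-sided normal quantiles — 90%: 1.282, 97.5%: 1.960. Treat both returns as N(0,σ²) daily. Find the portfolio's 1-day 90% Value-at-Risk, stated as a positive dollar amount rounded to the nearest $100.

σ_p² = 0.29²·3.04² + 0.71²·3.81² + 2·-0.07·0.29·0.71·3.04·3.81 = 7.7609 (%²).
σ_p = √7.7609 = 2.786%.
VaR = 1.282 × 2.786% = 3.572%; on $1,000,000 that is $35,720.

$35,700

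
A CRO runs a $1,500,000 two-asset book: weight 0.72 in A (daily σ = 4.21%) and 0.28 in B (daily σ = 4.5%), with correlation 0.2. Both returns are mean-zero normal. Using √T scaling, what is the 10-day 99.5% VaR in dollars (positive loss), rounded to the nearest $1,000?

σ_p = √(0.72²·4.21² + 0.28²·4.5² + 2·0.2·0.72·0.28·4.21·4.5) = 3.508%.
σ_{10d} = 3.508% × √10 = 11.093%.
z(99.5%) = 2.576.
VaR = 2.576 × 11.093% = 28.576%; on $1,500,000 that is $428,640.

$429,000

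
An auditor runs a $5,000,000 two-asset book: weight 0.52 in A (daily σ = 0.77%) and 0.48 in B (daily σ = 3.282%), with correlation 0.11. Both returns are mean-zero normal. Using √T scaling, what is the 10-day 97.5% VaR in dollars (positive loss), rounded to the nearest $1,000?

σ_p = √(0.52²·0.77² + 0.48²·3.282² + 2·0.11·0.52·0.48·0.77·3.282) = 1.668%.
σ_{10d} = 1.668% × √10 = 5.275%.
z(97.5%) = 1.960.
VaR = 1.960 × 5.275% = 10.339%; on $5,000,000 that is $516,950.

$517,000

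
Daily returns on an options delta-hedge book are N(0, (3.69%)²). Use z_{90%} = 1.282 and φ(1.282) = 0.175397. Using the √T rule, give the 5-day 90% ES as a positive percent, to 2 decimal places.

σ_{5d} = 3.69% × √5 = 8.251%.
ES multiplier = φ(z)/(1−α) = 0.175397/0.1 = 1.754.
ES = 8.251% × 1.754 = 14.472%.

14.47%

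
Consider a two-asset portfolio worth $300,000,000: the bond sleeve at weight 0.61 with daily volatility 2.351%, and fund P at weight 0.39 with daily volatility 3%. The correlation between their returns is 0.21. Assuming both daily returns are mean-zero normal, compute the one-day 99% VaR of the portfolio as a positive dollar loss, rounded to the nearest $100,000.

σ_p² = 0.61²·2.351² + 0.39²·3² + 2·0.21·0.61·0.39·2.351·3 = 4.1303 (%²).
σ_p = √4.1303 = 2.032%.
At 99%, z = 2.326.
VaR = 2.326 × 2.032% = 4.726%; on $300,000,000 that is $14,178,000.

$14,200,000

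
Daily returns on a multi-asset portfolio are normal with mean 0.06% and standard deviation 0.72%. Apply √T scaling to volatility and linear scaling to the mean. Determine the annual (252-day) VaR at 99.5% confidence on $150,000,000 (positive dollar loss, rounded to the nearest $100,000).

$21,500,000

At 99.5%, z = 2.576.
σ_{252d} = 0.72% × √252 = 11.430%; μ_{252d} = 252 × 0.06% = 15.120%.
VaR = −(15.120%) + 2.576 × 11.430% = 14.324%.
On $150,000,000: 0.14324 × $150,000,000 = $21,486,000.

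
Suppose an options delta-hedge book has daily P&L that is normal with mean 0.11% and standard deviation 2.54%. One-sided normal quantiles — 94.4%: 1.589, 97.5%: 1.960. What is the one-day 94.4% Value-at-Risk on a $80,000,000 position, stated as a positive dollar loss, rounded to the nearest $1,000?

$3,141,000

VaR = −μ + z·σ = −(0.11%) + 1.589 × 2.54% = 3.926%.
On $80,000,000: 0.03926 × $80,000,000 = $3,140,800.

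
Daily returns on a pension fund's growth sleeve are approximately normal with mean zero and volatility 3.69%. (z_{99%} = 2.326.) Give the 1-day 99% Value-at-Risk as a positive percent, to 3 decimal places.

8.583%

VaR = z·σ = 2.326 × 3.69% = 8.583%.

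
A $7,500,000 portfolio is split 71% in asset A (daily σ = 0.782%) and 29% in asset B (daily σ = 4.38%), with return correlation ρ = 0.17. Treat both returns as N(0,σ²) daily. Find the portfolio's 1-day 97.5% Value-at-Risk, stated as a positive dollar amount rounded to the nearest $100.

σ_p² = 0.71²·0.782² + 0.29²·4.38² + 2·0.17·0.71·0.29·0.782·4.38 = 2.1615 (%²).
σ_p = √2.1615 = 1.470%.
At 97.5%, z = 1.960.
VaR = 1.960 × 1.470% = 2.881%; on $7,500,000 that is $216,075.

$216,100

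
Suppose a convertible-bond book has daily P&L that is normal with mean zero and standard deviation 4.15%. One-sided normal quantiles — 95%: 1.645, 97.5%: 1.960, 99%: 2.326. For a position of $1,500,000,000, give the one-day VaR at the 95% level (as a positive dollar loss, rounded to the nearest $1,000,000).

VaR = z·σ = 1.645 × 4.15% = 6.827%.
On $1,500,000,000: 0.06827 × $1,500,000,000 = $102,405,000.

$102,000,000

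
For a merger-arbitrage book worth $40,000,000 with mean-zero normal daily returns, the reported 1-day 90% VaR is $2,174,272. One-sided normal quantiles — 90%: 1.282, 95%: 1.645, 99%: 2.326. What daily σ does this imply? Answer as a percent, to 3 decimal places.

4.240%

VaR as a fraction: $2,174,272 / $40,000,000 = 5.436%.
σ = VaR / z = 5.436% / 1.282 = 4.240%.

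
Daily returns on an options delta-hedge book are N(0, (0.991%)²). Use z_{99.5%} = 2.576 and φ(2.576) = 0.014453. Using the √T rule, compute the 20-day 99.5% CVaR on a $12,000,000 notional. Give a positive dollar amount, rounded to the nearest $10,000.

σ_{20d} = 0.991% × √20 = 4.432%.
ES multiplier = φ(z)/(1−α) = 0.014453/0.005 = 2.891.
ES = 4.432% × 2.891 = 12.813%; on $12,000,000: $1,537,560.

$1,540,000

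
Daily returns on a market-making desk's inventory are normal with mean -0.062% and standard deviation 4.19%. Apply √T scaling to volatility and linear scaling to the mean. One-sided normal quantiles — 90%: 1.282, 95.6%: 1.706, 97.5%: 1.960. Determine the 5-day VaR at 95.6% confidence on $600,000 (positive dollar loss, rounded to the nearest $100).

$97,800

σ_{5d} = 4.19% × √5 = 9.369%; μ_{5d} = 5 × -0.062% = -0.310%.
VaR = −(-0.310%) + 1.706 × 9.369% = 16.294%.
On $600,000: 0.16294 × $600,000 = $97,764.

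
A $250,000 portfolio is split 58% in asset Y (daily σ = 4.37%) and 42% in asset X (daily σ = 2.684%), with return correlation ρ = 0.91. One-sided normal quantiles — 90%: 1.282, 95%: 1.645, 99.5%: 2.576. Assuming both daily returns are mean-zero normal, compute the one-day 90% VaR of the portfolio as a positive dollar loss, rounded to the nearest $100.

$11,500

σ_p² = 0.58²·4.37² + 0.42²·2.684² + 2·0.91·0.58·0.42·4.37·2.684 = 12.8951 (%²).
σ_p = √12.8951 = 3.591%.
VaR = 1.282 × 3.591% = 4.604%; on $250,000 that is $11,510.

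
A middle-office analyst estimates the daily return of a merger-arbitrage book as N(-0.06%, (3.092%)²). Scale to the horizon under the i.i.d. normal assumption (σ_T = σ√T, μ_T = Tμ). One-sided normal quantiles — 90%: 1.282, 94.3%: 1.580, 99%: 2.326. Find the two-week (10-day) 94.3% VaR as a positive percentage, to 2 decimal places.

σ_{10d} = 3.092% × √10 = 9.778%; μ_{10d} = 10 × -0.06% = -0.600%.
VaR = −(-0.600%) + 1.580 × 9.778% = 16.049%.

16.05%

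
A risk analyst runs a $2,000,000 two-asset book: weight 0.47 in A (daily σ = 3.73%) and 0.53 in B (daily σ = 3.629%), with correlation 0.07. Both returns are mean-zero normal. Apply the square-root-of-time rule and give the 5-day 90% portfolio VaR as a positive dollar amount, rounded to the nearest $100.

$154,300

σ_p = √(0.47²·3.73² + 0.53²·3.629² + 2·0.07·0.47·0.53·3.73·3.629) = 2.692%.
σ_{5d} = 2.692% × √5 = 6.019%.
z(90%) = 1.282.
VaR = 1.282 × 6.019% = 7.716%; on $2,000,000 that is $154,320.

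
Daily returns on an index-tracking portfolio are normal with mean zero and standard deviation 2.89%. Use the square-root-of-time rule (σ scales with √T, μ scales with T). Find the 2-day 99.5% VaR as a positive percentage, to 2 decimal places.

At 99.5%, z = 2.576.
σ_{2d} = 2.89% × √2 = 4.087%.
VaR = 2.576 × 4.087% = 10.528%.

10.53%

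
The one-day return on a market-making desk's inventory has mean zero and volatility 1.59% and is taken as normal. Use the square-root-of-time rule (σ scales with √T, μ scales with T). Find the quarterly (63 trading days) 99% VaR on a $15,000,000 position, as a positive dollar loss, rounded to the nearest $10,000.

At 99%, z = 2.326.
σ_{63d} = 1.59% × √63 = 12.620%.
VaR = 2.326 × 12.620% = 29.354%.
On $15,000,000: 0.29354 × $15,000,000 = $4,403,100.

$4,400,000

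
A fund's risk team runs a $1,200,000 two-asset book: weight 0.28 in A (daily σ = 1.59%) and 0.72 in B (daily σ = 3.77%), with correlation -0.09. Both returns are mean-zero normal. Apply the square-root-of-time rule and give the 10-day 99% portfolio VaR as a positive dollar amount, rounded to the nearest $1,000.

σ_p = √(0.28²·1.59² + 0.72²·3.77² + 2·-0.09·0.28·0.72·1.59·3.77) = 2.711%.
σ_{10d} = 2.711% × √10 = 8.573%.
z(99%) = 2.326.
VaR = 2.326 × 8.573% = 19.941%; on $1,200,000 that is $239,292.

$239,000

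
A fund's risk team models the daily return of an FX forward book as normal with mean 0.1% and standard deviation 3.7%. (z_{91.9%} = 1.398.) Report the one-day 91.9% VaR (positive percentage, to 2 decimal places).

VaR = −μ + z·σ = −(0.1%) + 1.398 × 3.7% = 5.073%.

5.07%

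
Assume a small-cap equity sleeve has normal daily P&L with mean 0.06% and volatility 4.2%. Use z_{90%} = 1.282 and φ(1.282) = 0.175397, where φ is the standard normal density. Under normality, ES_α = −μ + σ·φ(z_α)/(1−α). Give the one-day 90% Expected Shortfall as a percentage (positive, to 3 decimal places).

7.307%

Tail multiplier: φ(z)/(1−α) = 0.175397 / 0.1 = 1.754.
ES = −(0.06%) + 4.2% × 1.754 = 7.307%.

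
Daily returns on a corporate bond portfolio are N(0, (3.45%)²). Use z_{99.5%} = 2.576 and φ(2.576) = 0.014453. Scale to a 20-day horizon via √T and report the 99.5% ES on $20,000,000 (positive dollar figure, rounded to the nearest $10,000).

$8,920,000

σ_{20d} = 3.45% × √20 = 15.429%.
ES multiplier = φ(z)/(1−α) = 0.014453/0.005 = 2.891.
ES = 15.429% × 2.891 = 44.605%; on $20,000,000: $8,921,000.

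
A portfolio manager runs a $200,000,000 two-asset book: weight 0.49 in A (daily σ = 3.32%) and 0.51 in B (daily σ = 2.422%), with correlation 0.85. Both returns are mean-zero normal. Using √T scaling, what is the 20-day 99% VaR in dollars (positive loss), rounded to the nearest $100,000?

$57,300,000

σ_p = √(0.49²·3.32² + 0.51²·2.422² + 2·0.85·0.49·0.51·3.32·2.422) = 2.755%.
σ_{20d} = 2.755% × √20 = 12.321%.
z(99%) = 2.326.
VaR = 2.326 × 12.321% = 28.659%; on $200,000,000 that is $57,318,000.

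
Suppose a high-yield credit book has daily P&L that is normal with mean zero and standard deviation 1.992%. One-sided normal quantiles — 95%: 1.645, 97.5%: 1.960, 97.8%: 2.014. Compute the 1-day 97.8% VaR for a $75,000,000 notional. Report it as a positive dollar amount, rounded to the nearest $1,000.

VaR = z·σ = 2.014 × 1.992% = 4.012%.
On $75,000,000: 0.04012 × $75,000,000 = $3,009,000.

$3,009,000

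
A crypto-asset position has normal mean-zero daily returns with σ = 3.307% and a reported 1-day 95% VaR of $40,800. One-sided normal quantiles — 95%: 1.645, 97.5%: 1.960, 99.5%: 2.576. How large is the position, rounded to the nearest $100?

VaR as a fraction of value: z·σ = 1.645 × 3.307% = 5.44001%.
Position = $40,800 / 0.0544002 = $749,998.

$750,000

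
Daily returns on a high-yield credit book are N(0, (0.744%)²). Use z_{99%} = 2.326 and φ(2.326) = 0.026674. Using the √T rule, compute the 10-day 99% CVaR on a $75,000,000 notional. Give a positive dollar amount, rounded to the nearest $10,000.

σ_{10d} = 0.744% × √10 = 2.353%.
ES multiplier = φ(z)/(1−α) = 0.026674/0.01 = 2.667.
ES = 2.353% × 2.667 = 6.275%; on $75,000,000: $4,706,250.

$4,710,000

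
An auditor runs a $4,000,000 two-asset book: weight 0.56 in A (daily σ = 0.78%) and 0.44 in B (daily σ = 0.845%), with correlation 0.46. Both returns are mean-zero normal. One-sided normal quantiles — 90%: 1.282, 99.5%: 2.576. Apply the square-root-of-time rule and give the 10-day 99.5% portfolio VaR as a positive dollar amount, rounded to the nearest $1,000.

$225,000

σ_p = √(0.56²·0.78² + 0.44²·0.845² + 2·0.46·0.56·0.44·0.78·0.845) = 0.692%.
σ_{10d} = 0.692% × √10 = 2.188%.
VaR = 2.576 × 2.188% = 5.636%; on $4,000,000 that is $225,440.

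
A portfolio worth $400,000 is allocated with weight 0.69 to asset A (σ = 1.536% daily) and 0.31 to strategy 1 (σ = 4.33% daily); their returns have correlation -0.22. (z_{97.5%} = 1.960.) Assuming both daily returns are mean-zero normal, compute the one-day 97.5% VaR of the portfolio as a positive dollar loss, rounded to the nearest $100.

$11,900

σ_p² = 0.69²·1.536² + 0.31²·4.33² + 2·-0.22·0.69·0.31·1.536·4.33 = 2.2991 (%²).
σ_p = √2.2991 = 1.516%.
VaR = 1.960 × 1.516% = 2.971%; on $400,000 that is $11,884.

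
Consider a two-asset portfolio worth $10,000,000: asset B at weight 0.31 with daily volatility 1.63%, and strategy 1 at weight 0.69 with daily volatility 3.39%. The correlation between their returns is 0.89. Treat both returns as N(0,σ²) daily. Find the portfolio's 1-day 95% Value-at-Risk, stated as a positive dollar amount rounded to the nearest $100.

σ_p² = 0.31²·1.63² + 0.69²·3.39² + 2·0.89·0.31·0.69·1.63·3.39 = 7.8306 (%²).
σ_p = √7.8306 = 2.798%.
At 95%, z = 1.645.
VaR = 1.645 × 2.798% = 4.603%; on $10,000,000 that is $460,300.

$460,300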